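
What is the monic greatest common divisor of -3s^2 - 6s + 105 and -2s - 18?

1

By polynomial division,
  -3s^2 - 6s + 105 = ((3/2)s - 21/2)(-2s - 18) + (-84)
  -2s - 18 = ((1/42)s + 3/14)(-84) + (0)
The last nonzero remainder is the constant -84, so the polynomials are coprime and gcd = 1.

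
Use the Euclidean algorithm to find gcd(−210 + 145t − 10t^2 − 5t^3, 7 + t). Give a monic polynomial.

7 + t

Repeated division with remainder:
  −5t^3 − 10t^2 + 145t − 210 = (−5t^2 + 25t − 30)(t + 7) + (0)
The last nonzero remainder t + 7 is already monic.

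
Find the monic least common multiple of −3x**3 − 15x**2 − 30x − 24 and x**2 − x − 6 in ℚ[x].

Euclidean algorithm in ℚ[x]:
  −3x**3 − 15x**2 − 30x − 24 = (−3x − 18)(x**2 − x − 6) + (−66x − 132)
  x**2 − x − 6 = (−(1/66)x + 1/22)(−66x − 132) + (0)
Last nonzero remainder: −66x − 132. Dividing through by −66 gives the monic gcd x + 2.
Then lcm(f, g) = f·g / gcd(f, g); expanding and making the result monic gives the answer.

x**4 + 2x**3 − 5x**2 − 22x − 24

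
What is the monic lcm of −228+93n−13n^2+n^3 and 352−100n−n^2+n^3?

Apply the Euclidean algorithm:
  n^3−13n^2+93n−228 = (n^3−n^2−100n+352) + (−12n^2+193n−580)
  n^3−n^2−100n+352 = (−(1/12)n−181/144)(−12n^2+193n−580) + ((13573/144)n−13573/36)
  −12n^2+193n−580 = (−(1728/13573)n+20880/13573)((13573/144)n−13573/36) + (0)
Last nonzero remainder: (13573/144)n−13573/36. Dividing through by 13573/144 gives the monic gcd n−4.
Then lcm(f, g) = f·g / gcd(f, g); expanding and making the result monic gives the answer.

20064−8868n+1195n^2−34n^3−10n^4+n^5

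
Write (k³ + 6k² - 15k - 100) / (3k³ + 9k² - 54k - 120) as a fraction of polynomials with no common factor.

(k + 5)/(3k + 6)

Apply the Euclidean algorithm:
  k³ + 6k² - 15k - 100 = (1/3)(3k³ + 9k² - 54k - 120) + (3k² + 3k - 60)
  3k³ + 9k² - 54k - 120 = (k + 2)(3k² + 3k - 60) + (0)
Last nonzero remainder: 3k² + 3k - 60. Dividing through by 3 gives the monic gcd k² + k - 20.
Cancel k² + k - 20 from numerator and denominator to get the reduced form.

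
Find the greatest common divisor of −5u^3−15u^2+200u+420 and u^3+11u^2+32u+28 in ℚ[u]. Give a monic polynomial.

Repeated division with remainder:
  −5u^3−15u^2+200u+420 = (−5)(u^3+11u^2+32u+28) + (40u^2+360u+560)
  u^3+11u^2+32u+28 = ((1/40)u+1/20)(40u^2+360u+560) + (0)
Last nonzero remainder: 40u^2+360u+560. Dividing through by 40 gives the monic gcd u^2+9u+14.

u^2+9u+14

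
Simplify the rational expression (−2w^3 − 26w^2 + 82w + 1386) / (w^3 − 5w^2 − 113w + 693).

Apply the Euclidean algorithm:
  −2w^3 − 26w^2 + 82w + 1386 = (−2)(w^3 − 5w^2 − 113w + 693) + (−36w^2 − 144w + 2772)
  w^3 − 5w^2 − 113w + 693 = (−(1/36)w + 1/4)(−36w^2 − 144w + 2772) + (0)
Last nonzero remainder: −36w^2 − 144w + 2772. Dividing through by −36 gives the monic gcd w^2 + 4w − 77.
Cancel w^2 + 4w − 77 from numerator and denominator to get the reduced form.

(−2w − 18)/(w − 9)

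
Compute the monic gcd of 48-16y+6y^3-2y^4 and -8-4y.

2+y

Euclidean algorithm in ℚ[y]:
  -2y^4+6y^3-16y+48 = ((1/2)y^3-(5/2)y^2+5y-6)(-4y-8) + (0)
Last nonzero remainder: -4y-8. Dividing through by -4 gives the monic gcd y+2.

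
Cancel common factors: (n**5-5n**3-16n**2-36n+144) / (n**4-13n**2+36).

Euclidean algorithm in ℚ[n]:
  n**5-5n**3-16n**2-36n+144 = (n)(n**4-13n**2+36) + (8n**3-16n**2-72n+144)
  n**4-13n**2+36 = ((1/8)n+1/4)(8n**3-16n**2-72n+144) + (0)
Last nonzero remainder: 8n**3-16n**2-72n+144. Dividing through by 8 gives the monic gcd n**3-2n**2-9n+18.
Cancel n**3-2n**2-9n+18 from numerator and denominator to get the reduced form.

(n**2+2n+8)/(n+2)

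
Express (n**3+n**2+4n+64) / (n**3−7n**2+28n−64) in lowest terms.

(n+4)/(n−4)

Apply the Euclidean algorithm:
  n**3+n**2+4n+64 = (n**3−7n**2+28n−64) + (8n**2−24n+128)
  n**3−7n**2+28n−64 = ((1/8)n−1/2)(8n**2−24n+128) + (0)
Last nonzero remainder: 8n**2−24n+128. Dividing through by 8 gives the monic gcd n**2−3n+16.
Cancel n**2−3n+16 from numerator and denominator to get the reduced form.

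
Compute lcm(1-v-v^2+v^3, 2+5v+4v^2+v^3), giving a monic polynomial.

Apply the Euclidean algorithm:
  v^3-v^2-v+1 = (v^3+4v^2+5v+2) + (-5v^2-6v-1)
  v^3+4v^2+5v+2 = (-(1/5)v-14/25)(-5v^2-6v-1) + ((36/25)v+36/25)
  -5v^2-6v-1 = (-(125/36)v-25/36)((36/25)v+36/25) + (0)
Last nonzero remainder: (36/25)v+36/25. Dividing through by 36/25 gives the monic gcd v+1.
Then lcm(f, g) = f·g / gcd(f, g); expanding and making the result monic gives the answer.

2+v-4v^2-2v^3+2v^4+v^5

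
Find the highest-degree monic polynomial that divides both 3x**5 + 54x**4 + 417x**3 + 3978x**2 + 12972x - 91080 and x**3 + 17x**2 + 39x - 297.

x**2 + 8x - 33

By polynomial division,
  3x**5 + 54x**4 + 417x**3 + 3978x**2 + 12972x - 91080 = (3x**2 + 3x + 249)(x**3 + 17x**2 + 39x - 297) + (519x**2 + 4152x - 17127)
  x**3 + 17x**2 + 39x - 297 = ((1/519)x + 3/173)(519x**2 + 4152x - 17127) + (0)
Last nonzero remainder: 519x**2 + 4152x - 17127. Dividing through by 519 gives the monic gcd x**2 + 8x - 33.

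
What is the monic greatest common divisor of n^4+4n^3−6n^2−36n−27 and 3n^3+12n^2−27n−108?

n^2−9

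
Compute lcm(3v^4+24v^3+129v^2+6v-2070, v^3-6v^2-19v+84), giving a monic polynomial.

Euclidean algorithm in ℚ[v]:
  3v^4+24v^3+129v^2+6v-2070 = (3v+42)(v^3-6v^2-19v+84) + (438v^2+552v-5598)
  v^3-6v^2-19v+84 = ((1/438)v-265/15987)(438v^2+552v-5598) + ((15618/5329)v-46854/5329)
  438v^2+552v-5598 = ((389017/2603)v+1657319/2603)((15618/5329)v-46854/5329) + (0)
Last nonzero remainder: (15618/5329)v-46854/5329. Dividing through by 15618/5329 gives the monic gcd v-3.
Then lcm(f, g) = f·g / gcd(f, g); expanding and making the result monic gives the answer.

v^6+5v^5-9v^4-351v^3-1900v^2+2014v+19320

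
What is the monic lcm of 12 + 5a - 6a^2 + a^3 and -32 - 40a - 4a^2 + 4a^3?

By polynomial division,
  a^3 - 6a^2 + 5a + 12 = (1/4)(4a^3 - 4a^2 - 40a - 32) + (-5a^2 + 15a + 20)
  4a^3 - 4a^2 - 40a - 32 = (-(4/5)a - 8/5)(-5a^2 + 15a + 20) + (0)
Last nonzero remainder: -5a^2 + 15a + 20. Dividing through by -5 gives the monic gcd a^2 - 3a - 4.
Then lcm(f, g) = f·g / gcd(f, g); expanding and making the result monic gives the answer.

24 + 22a - 7a^2 - 4a^3 + a^4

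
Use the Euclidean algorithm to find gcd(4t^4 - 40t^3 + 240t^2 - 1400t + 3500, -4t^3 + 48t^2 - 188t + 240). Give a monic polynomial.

t - 5

Apply the Euclidean algorithm:
  4t^4 - 40t^3 + 240t^2 - 1400t + 3500 = (-t - 2)(-4t^3 + 48t^2 - 188t + 240) + (148t^2 - 1536t + 3980)
  -4t^3 + 48t^2 - 188t + 240 = (-(1/37)t + 60/1369)(148t^2 - 1536t + 3980) + (-(17952/1369)t + 89760/1369)
  148t^2 - 1536t + 3980 = (-(50653/4488)t + 272431/4488)(-(17952/1369)t + 89760/1369) + (0)
Last nonzero remainder: -(17952/1369)t + 89760/1369. Dividing through by -17952/1369 gives the monic gcd t - 5.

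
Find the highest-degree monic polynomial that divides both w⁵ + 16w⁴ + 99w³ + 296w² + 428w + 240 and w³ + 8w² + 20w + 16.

Apply the Euclidean algorithm:
  w⁵ + 16w⁴ + 99w³ + 296w² + 428w + 240 = (w² + 8w + 15)(w³ + 8w² + 20w + 16) + (0)
The last nonzero remainder w³ + 8w² + 20w + 16 is already monic.

w³ + 8w² + 20w + 16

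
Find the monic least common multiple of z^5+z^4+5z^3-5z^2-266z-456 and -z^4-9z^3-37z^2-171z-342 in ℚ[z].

z^6+7z^5+11z^4+25z^3-296z^2-2052z-2736

Euclidean algorithm in ℚ[z]:
  z^5+z^4+5z^3-5z^2-266z-456 = (-z+8)(-z^4-9z^3-37z^2-171z-342) + (40z^3+120z^2+760z+2280)
  -z^4-9z^3-37z^2-171z-342 = (-(1/40)z-3/20)(40z^3+120z^2+760z+2280) + (0)
Last nonzero remainder: 40z^3+120z^2+760z+2280. Dividing through by 40 gives the monic gcd z^3+3z^2+19z+57.
Then lcm(f, g) = f·g / gcd(f, g); expanding and making the result monic gives the answer.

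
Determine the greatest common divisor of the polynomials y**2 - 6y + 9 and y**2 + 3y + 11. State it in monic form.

1

Apply the Euclidean algorithm:
  y**2 - 6y + 9 = (y**2 + 3y + 11) + (-9y - 2)
  y**2 + 3y + 11 = (-(1/9)y - 25/81)(-9y - 2) + (841/81)
  -9y - 2 = (-(729/841)y - 162/841)(841/81) + (0)
The last nonzero remainder is the constant 841/81, so the polynomials are coprime and gcd = 1.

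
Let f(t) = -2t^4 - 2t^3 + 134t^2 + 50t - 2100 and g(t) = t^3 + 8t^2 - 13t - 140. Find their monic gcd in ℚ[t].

By polynomial division,
  -2t^4 - 2t^3 + 134t^2 + 50t - 2100 = (-2t + 14)(t^3 + 8t^2 - 13t - 140) + (-4t^2 - 48t - 140)
  t^3 + 8t^2 - 13t - 140 = (-(1/4)t + 1)(-4t^2 - 48t - 140) + (0)
Last nonzero remainder: -4t^2 - 48t - 140. Dividing through by -4 gives the monic gcd t^2 + 12t + 35.

t^2 + 12t + 35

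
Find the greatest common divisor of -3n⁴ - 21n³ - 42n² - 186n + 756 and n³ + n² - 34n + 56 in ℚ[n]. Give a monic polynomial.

n² + 5n - 14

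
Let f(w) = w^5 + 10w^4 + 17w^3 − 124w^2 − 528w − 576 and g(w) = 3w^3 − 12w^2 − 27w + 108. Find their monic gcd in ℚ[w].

w^2 − w − 12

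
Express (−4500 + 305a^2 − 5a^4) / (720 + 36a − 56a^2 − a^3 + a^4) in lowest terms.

Repeated division with remainder:
  −5a^4 + 305a^2 − 4500 = (−5)(a^4 − a^3 − 56a^2 + 36a + 720) + (−5a^3 + 25a^2 + 180a − 900)
  a^4 − a^3 − 56a^2 + 36a + 720 = (−(1/5)a − 4/5)(−5a^3 + 25a^2 + 180a − 900) + (0)
Last nonzero remainder: −5a^3 + 25a^2 + 180a − 900. Dividing through by −5 gives the monic gcd a^3 − 5a^2 − 36a + 180.
Cancel a^3 − 5a^2 − 36a + 180 from numerator and denominator to get the reduced form.

(−25 − 5a)/(4 + a)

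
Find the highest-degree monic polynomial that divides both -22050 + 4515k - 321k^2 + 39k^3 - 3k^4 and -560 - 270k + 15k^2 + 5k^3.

-7 + k

By polynomial division,
  -3k^4 + 39k^3 - 321k^2 + 4515k - 22050 = (-(3/5)k + 48/5)(5k^3 + 15k^2 - 270k - 560) + (-627k^2 + 6771k - 16674)
  5k^3 + 15k^2 - 270k - 560 = (-(5/627)k - 14420/131043)(-627k^2 + 6771k - 16674) + ((14943960/43681)k - 104607720/43681)
  -627k^2 + 6771k - 16674 = (-(9129329/4981320)k + 17341357/2490660)((14943960/43681)k - 104607720/43681) + (0)
Last nonzero remainder: (14943960/43681)k - 104607720/43681. Dividing through by 14943960/43681 gives the monic gcd k - 7.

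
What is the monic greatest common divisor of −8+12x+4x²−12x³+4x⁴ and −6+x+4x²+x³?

−1+x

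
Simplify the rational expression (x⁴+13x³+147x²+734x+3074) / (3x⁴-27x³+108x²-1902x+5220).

(x²+9x+53)/(3x²-39x+90)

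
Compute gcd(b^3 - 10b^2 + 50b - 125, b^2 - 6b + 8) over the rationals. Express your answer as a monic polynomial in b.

1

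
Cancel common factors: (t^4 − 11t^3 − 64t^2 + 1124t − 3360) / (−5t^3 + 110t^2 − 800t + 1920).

By polynomial division,
  t^4 − 11t^3 − 64t^2 + 1124t − 3360 = (−(1/5)t − 11/5)(−5t^3 + 110t^2 − 800t + 1920) + (18t^2 − 252t + 864)
  −5t^3 + 110t^2 − 800t + 1920 = (−(5/18)t + 20/9)(18t^2 − 252t + 864) + (0)
Last nonzero remainder: 18t^2 − 252t + 864. Dividing through by 18 gives the monic gcd t^2 − 14t + 48.
Cancel t^2 − 14t + 48 from numerator and denominator to get the reduced form.

(−t^2 − 3t + 70)/(5t − 40)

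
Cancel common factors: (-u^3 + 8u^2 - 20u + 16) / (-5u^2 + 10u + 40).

By polynomial division,
  -u^3 + 8u^2 - 20u + 16 = ((1/5)u - 6/5)(-5u^2 + 10u + 40) + (-16u + 64)
  -5u^2 + 10u + 40 = ((5/16)u + 5/8)(-16u + 64) + (0)
Last nonzero remainder: -16u + 64. Dividing through by -16 gives the monic gcd u - 4.
Cancel u - 4 from numerator and denominator to get the reduced form.

(u^2 - 4u + 4)/(5u + 10)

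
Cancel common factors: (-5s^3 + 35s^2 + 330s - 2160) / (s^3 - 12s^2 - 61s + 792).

(-5s + 30)/(s - 11)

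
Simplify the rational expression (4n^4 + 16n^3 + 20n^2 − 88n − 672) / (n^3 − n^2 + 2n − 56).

By polynomial division,
  4n^4 + 16n^3 + 20n^2 − 88n − 672 = (4n + 20)(n^3 − n^2 + 2n − 56) + (32n^2 + 96n + 448)
  n^3 − n^2 + 2n − 56 = ((1/32)n − 1/8)(32n^2 + 96n + 448) + (0)
Last nonzero remainder: 32n^2 + 96n + 448. Dividing through by 32 gives the monic gcd n^2 + 3n + 14.
Cancel n^2 + 3n + 14 from numerator and denominator to get the reduced form.

(4n^2 + 4n − 48)/(n − 4)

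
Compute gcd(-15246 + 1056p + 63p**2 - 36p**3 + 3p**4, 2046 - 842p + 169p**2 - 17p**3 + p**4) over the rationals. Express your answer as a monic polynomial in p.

66 - 8p + p**2

By polynomial division,
  3p**4 - 36p**3 + 63p**2 + 1056p - 15246 = (3)(p**4 - 17p**3 + 169p**2 - 842p + 2046) + (15p**3 - 444p**2 + 3582p - 21384)
  p**4 - 17p**3 + 169p**2 - 842p + 2046 = ((1/15)p + 21/25)(15p**3 - 444p**2 + 3582p - 21384) + ((7579/25)p**2 - (60632/25)p + 500214/25)
  15p**3 - 444p**2 + 3582p - 21384 = ((375/7579)p - 8100/7579)((7579/25)p**2 - (60632/25)p + 500214/25) + (0)
Last nonzero remainder: (7579/25)p**2 - (60632/25)p + 500214/25. Dividing through by 7579/25 gives the monic gcd p**2 - 8p + 66.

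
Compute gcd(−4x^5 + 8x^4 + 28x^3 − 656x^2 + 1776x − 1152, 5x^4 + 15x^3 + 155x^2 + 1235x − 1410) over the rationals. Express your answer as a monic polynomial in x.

x^2 + 5x − 6

Euclidean algorithm in ℚ[x]:
  −4x^5 + 8x^4 + 28x^3 − 656x^2 + 1776x − 1152 = (−(4/5)x + 4)(5x^4 + 15x^3 + 155x^2 + 1235x − 1410) + (92x^3 − 288x^2 − 4292x + 4488)
  5x^4 + 15x^3 + 155x^2 + 1235x − 1410 = ((5/92)x + 705/2116)(92x^3 − 288x^2 − 4292x + 4488) + ((256150/529)x^2 + (1280750/529)x − 1536900/529)
  92x^3 − 288x^2 − 4292x + 4488 = ((24334/128075)x − 197846/128075)((256150/529)x^2 + (1280750/529)x − 1536900/529) + (0)
Last nonzero remainder: (256150/529)x^2 + (1280750/529)x − 1536900/529. Dividing through by 256150/529 gives the monic gcd x^2 + 5x − 6.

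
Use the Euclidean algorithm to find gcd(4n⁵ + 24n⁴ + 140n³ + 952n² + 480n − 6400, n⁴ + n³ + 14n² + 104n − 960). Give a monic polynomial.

n² − n + 40

Repeated division with remainder:
  4n⁵ + 24n⁴ + 140n³ + 952n² + 480n − 6400 = (4n + 20)(n⁴ + n³ + 14n² + 104n − 960) + (64n³ + 256n² + 2240n + 12800)
  n⁴ + n³ + 14n² + 104n − 960 = ((1/64)n − 3/64)(64n³ + 256n² + 2240n + 12800) + (−9n² + 9n − 360)
  64n³ + 256n² + 2240n + 12800 = (−(64/9)n − 320/9)(−9n² + 9n − 360) + (0)
Last nonzero remainder: −9n² + 9n − 360. Dividing through by −9 gives the monic gcd n² − n + 40.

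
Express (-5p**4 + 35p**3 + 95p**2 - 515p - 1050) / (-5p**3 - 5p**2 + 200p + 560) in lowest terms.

(p**3 - 19p - 30)/(p**2 + 8p + 16)

By polynomial division,
  -5p**4 + 35p**3 + 95p**2 - 515p - 1050 = (p - 8)(-5p**3 - 5p**2 + 200p + 560) + (-145p**2 + 525p + 3430)
  -5p**3 - 5p**2 + 200p + 560 = ((1/29)p + 134/841)(-145p**2 + 525p + 3430) + (-(1620/841)p + 11340/841)
  -145p**2 + 525p + 3430 = ((24389/324)p + 41209/162)(-(1620/841)p + 11340/841) + (0)
Last nonzero remainder: -(1620/841)p + 11340/841. Dividing through by -1620/841 gives the monic gcd p - 7.
Cancel p - 7 from numerator and denominator to get the reduced form.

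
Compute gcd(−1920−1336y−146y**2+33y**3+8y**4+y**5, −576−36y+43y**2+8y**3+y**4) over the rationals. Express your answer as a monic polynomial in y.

192+76y+11y**2+y**3

By polynomial division,
  y**5+8y**4+33y**3−146y**2−1336y−1920 = (y)(y**4+8y**3+43y**2−36y−576) + (−10y**3−110y**2−760y−1920)
  y**4+8y**3+43y**2−36y−576 = (−(1/10)y+3/10)(−10y**3−110y**2−760y−1920) + (0)
Last nonzero remainder: −10y**3−110y**2−760y−1920. Dividing through by −10 gives the monic gcd y**3+11y**2+76y+192.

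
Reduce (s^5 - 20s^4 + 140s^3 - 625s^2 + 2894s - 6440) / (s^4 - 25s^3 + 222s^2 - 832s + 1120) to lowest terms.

By polynomial division,
  s^5 - 20s^4 + 140s^3 - 625s^2 + 2894s - 6440 = (s + 5)(s^4 - 25s^3 + 222s^2 - 832s + 1120) + (43s^3 - 903s^2 + 5934s - 12040)
  s^4 - 25s^3 + 222s^2 - 832s + 1120 = ((1/43)s - 4/43)(43s^3 - 903s^2 + 5934s - 12040) + (0)
Last nonzero remainder: 43s^3 - 903s^2 + 5934s - 12040. Dividing through by 43 gives the monic gcd s^3 - 21s^2 + 138s - 280.
Cancel s^3 - 21s^2 + 138s - 280 from numerator and denominator to get the reduced form.

(s^2 + s + 23)/(s - 4)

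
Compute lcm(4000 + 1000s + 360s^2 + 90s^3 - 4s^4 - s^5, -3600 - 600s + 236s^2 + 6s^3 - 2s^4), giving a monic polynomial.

72000 + 30000s + 5480s^2 + 1700s^3 - 162s^4 - 120s^5 + s^6 + s^7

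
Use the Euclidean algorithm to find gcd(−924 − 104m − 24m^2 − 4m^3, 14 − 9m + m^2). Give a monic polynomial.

Repeated division with remainder:
  −4m^3 − 24m^2 − 104m − 924 = (−4m − 60)(m^2 − 9m + 14) + (−588m − 84)
  m^2 − 9m + 14 = (−(1/588)m + 16/1029)(−588m − 84) + (750/49)
  −588m − 84 = (−(4802/125)m − 686/125)(750/49) + (0)
The last nonzero remainder is the constant 750/49, so the polynomials are coprime and gcd = 1.

1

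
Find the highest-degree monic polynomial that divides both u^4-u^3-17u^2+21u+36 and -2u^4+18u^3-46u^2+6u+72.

u^3-5u^2+3u+9

Apply the Euclidean algorithm:
  u^4-u^3-17u^2+21u+36 = (-1/2)(-2u^4+18u^3-46u^2+6u+72) + (8u^3-40u^2+24u+72)
  -2u^4+18u^3-46u^2+6u+72 = (-(1/4)u+1)(8u^3-40u^2+24u+72) + (0)
Last nonzero remainder: 8u^3-40u^2+24u+72. Dividing through by 8 gives the monic gcd u^3-5u^2+3u+9.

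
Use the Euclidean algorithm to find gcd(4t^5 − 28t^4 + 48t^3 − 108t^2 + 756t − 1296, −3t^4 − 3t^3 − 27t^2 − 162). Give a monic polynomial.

t^2 + 3t + 9

By polynomial division,
  4t^5 − 28t^4 + 48t^3 − 108t^2 + 756t − 1296 = (−(4/3)t + 32/3)(−3t^4 − 3t^3 − 27t^2 − 162) + (44t^3 + 180t^2 + 540t + 432)
  −3t^4 − 3t^3 − 27t^2 − 162 = (−(3/44)t + 51/242)(44t^3 + 180t^2 + 540t + 432) + (−(3402/121)t^2 − (10206/121)t − 30618/121)
  44t^3 + 180t^2 + 540t + 432 = (−(2662/1701)t − 968/567)(−(3402/121)t^2 − (10206/121)t − 30618/121) + (0)
Last nonzero remainder: −(3402/121)t^2 − (10206/121)t − 30618/121. Dividing through by −3402/121 gives the monic gcd t^2 + 3t + 9.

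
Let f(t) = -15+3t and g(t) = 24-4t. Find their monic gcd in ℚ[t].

Euclidean algorithm in ℚ[t]:
  3t-15 = (-3/4)(-4t+24) + (3)
  -4t+24 = (-(4/3)t+8)(3) + (0)
The last nonzero remainder is the constant 3, so the polynomials are coprime and gcd = 1.

1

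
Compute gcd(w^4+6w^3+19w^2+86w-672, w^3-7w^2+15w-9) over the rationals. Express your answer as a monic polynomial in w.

w-3

Apply the Euclidean algorithm:
  w^4+6w^3+19w^2+86w-672 = (w+13)(w^3-7w^2+15w-9) + (95w^2-100w-555)
  w^3-7w^2+15w-9 = ((1/95)w-113/1805)(95w^2-100w-555) + ((5264/361)w-15792/361)
  95w^2-100w-555 = ((34295/5264)w+66785/5264)((5264/361)w-15792/361) + (0)
Last nonzero remainder: (5264/361)w-15792/361. Dividing through by 5264/361 gives the monic gcd w-3.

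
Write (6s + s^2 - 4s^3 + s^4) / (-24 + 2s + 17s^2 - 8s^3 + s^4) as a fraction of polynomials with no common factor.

(s)/(-4 + s)

Euclidean algorithm in ℚ[s]:
  s^4 - 4s^3 + s^2 + 6s = (s^4 - 8s^3 + 17s^2 + 2s - 24) + (4s^3 - 16s^2 + 4s + 24)
  s^4 - 8s^3 + 17s^2 + 2s - 24 = ((1/4)s - 1)(4s^3 - 16s^2 + 4s + 24) + (0)
Last nonzero remainder: 4s^3 - 16s^2 + 4s + 24. Dividing through by 4 gives the monic gcd s^3 - 4s^2 + s + 6.
Cancel s^3 - 4s^2 + s + 6 from numerator and denominator to get the reduced form.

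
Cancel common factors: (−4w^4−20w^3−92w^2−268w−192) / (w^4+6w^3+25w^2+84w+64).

Repeated division with remainder:
  −4w^4−20w^3−92w^2−268w−192 = (−4)(w^4+6w^3+25w^2+84w+64) + (4w^3+8w^2+68w+64)
  w^4+6w^3+25w^2+84w+64 = ((1/4)w+1)(4w^3+8w^2+68w+64) + (0)
Last nonzero remainder: 4w^3+8w^2+68w+64. Dividing through by 4 gives the monic gcd w^3+2w^2+17w+16.
Cancel w^3+2w^2+17w+16 from numerator and denominator to get the reduced form.

(−4w−12)/(w+4)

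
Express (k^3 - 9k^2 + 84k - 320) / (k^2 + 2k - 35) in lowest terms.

(k^2 - 4k + 64)/(k + 7)

Repeated division with remainder:
  k^3 - 9k^2 + 84k - 320 = (k - 11)(k^2 + 2k - 35) + (141k - 705)
  k^2 + 2k - 35 = ((1/141)k + 7/141)(141k - 705) + (0)
Last nonzero remainder: 141k - 705. Dividing through by 141 gives the monic gcd k - 5.
Cancel k - 5 from numerator and denominator to get the reduced form.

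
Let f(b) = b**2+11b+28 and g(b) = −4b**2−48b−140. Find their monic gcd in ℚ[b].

b+7

Apply the Euclidean algorithm:
  b**2+11b+28 = (−1/4)(−4b**2−48b−140) + (−b−7)
  −4b**2−48b−140 = (4b+20)(−b−7) + (0)
Last nonzero remainder: −b−7. Dividing through by −1 gives the monic gcd b+7.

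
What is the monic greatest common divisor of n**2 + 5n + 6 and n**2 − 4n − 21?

n + 3

Repeated division with remainder:
  n**2 + 5n + 6 = (n**2 − 4n − 21) + (9n + 27)
  n**2 − 4n − 21 = ((1/9)n − 7/9)(9n + 27) + (0)
Last nonzero remainder: 9n + 27. Dividing through by 9 gives the monic gcd n + 3.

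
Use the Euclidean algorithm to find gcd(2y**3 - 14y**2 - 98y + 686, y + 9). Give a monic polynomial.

By polynomial division,
  2y**3 - 14y**2 - 98y + 686 = (2y**2 - 32y + 190)(y + 9) + (-1024)
  y + 9 = (-(1/1024)y - 9/1024)(-1024) + (0)
The last nonzero remainder is the constant -1024, so the polynomials are coprime and gcd = 1.

1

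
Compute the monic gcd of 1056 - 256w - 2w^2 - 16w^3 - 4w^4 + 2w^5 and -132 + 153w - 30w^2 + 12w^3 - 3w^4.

-44 + 7w - 3w^2 + w^3

Repeated division with remainder:
  2w^5 - 4w^4 - 16w^3 - 2w^2 - 256w + 1056 = (-(2/3)w - 4/3)(-3w^4 + 12w^3 - 30w^2 + 153w - 132) + (-20w^3 + 60w^2 - 140w + 880)
  -3w^4 + 12w^3 - 30w^2 + 153w - 132 = ((3/20)w - 3/20)(-20w^3 + 60w^2 - 140w + 880) + (0)
Last nonzero remainder: -20w^3 + 60w^2 - 140w + 880. Dividing through by -20 gives the monic gcd w^3 - 3w^2 + 7w - 44.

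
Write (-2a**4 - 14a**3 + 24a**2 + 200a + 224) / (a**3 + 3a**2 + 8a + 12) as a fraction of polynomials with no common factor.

Apply the Euclidean algorithm:
  -2a**4 - 14a**3 + 24a**2 + 200a + 224 = (-2a - 8)(a**3 + 3a**2 + 8a + 12) + (64a**2 + 288a + 320)
  a**3 + 3a**2 + 8a + 12 = ((1/64)a - 3/128)(64a**2 + 288a + 320) + ((39/4)a + 39/2)
  64a**2 + 288a + 320 = ((256/39)a + 640/39)((39/4)a + 39/2) + (0)
Last nonzero remainder: (39/4)a + 39/2. Dividing through by 39/4 gives the monic gcd a + 2.
Cancel a + 2 from numerator and denominator to get the reduced form.

(-2a**3 - 10a**2 + 44a + 112)/(a**2 + a + 6)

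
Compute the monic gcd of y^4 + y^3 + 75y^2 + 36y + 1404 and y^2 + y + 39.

Repeated division with remainder:
  y^4 + y^3 + 75y^2 + 36y + 1404 = (y^2 + 36)(y^2 + y + 39) + (0)
The last nonzero remainder y^2 + y + 39 is already monic.

y^2 + y + 39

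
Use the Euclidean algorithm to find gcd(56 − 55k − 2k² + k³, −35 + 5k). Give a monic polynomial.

1

Apply the Euclidean algorithm:
  k³ − 2k² − 55k + 56 = ((1/5)k² + k − 4)(5k − 35) + (−84)
  5k − 35 = (−(5/84)k + 5/12)(−84) + (0)
The last nonzero remainder is the constant −84, so the polynomials are coprime and gcd = 1.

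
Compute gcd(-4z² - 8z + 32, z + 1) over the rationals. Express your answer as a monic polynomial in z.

Repeated division with remainder:
  -4z² - 8z + 32 = (-4z - 4)(z + 1) + (36)
  z + 1 = ((1/36)z + 1/36)(36) + (0)
The last nonzero remainder is the constant 36, so the polynomials are coprime and gcd = 1.

1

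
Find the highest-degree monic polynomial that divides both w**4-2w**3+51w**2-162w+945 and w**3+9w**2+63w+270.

Repeated division with remainder:
  w**4-2w**3+51w**2-162w+945 = (w-11)(w**3+9w**2+63w+270) + (87w**2+261w+3915)
  w**3+9w**2+63w+270 = ((1/87)w+2/29)(87w**2+261w+3915) + (0)
Last nonzero remainder: 87w**2+261w+3915. Dividing through by 87 gives the monic gcd w**2+3w+45.

w**2+3w+45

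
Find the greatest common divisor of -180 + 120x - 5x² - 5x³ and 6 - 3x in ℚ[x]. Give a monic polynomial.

-2 + x

Repeated division with remainder:
  -5x³ - 5x² + 120x - 180 = ((5/3)x² + 5x - 30)(-3x + 6) + (0)
Last nonzero remainder: -3x + 6. Dividing through by -3 gives the monic gcd x - 2.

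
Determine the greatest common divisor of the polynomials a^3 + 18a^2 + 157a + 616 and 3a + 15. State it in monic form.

1

Euclidean algorithm in ℚ[a]:
  a^3 + 18a^2 + 157a + 616 = ((1/3)a^2 + (13/3)a + 92/3)(3a + 15) + (156)
  3a + 15 = ((1/52)a + 5/52)(156) + (0)
The last nonzero remainder is the constant 156, so the polynomials are coprime and gcd = 1.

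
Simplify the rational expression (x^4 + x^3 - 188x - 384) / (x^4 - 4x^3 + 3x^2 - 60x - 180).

(x^2 + 5x + 32)/(x^2 + 15)

Euclidean algorithm in ℚ[x]:
  x^4 + x^3 - 188x - 384 = (x^4 - 4x^3 + 3x^2 - 60x - 180) + (5x^3 - 3x^2 - 128x - 204)
  x^4 - 4x^3 + 3x^2 - 60x - 180 = ((1/5)x - 17/25)(5x^3 - 3x^2 - 128x - 204) + ((664/25)x^2 - (2656/25)x - 7968/25)
  5x^3 - 3x^2 - 128x - 204 = ((125/664)x + 425/664)((664/25)x^2 - (2656/25)x - 7968/25) + (0)
Last nonzero remainder: (664/25)x^2 - (2656/25)x - 7968/25. Dividing through by 664/25 gives the monic gcd x^2 - 4x - 12.
Cancel x^2 - 4x - 12 from numerator and denominator to get the reduced form.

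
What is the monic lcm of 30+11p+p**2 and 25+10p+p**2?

Repeated division with remainder:
  p**2+11p+30 = (p**2+10p+25) + (p+5)
  p**2+10p+25 = (p+5)(p+5) + (0)
The last nonzero remainder p+5 is already monic.
Then lcm(f, g) = f·g / gcd(f, g); expanding and making the result monic gives the answer.

150+85p+16p**2+p**3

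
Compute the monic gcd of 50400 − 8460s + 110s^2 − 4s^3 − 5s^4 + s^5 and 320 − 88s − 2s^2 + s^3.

By polynomial division,
  s^5 − 5s^4 − 4s^3 + 110s^2 − 8460s + 50400 = (s^2 − 3s + 78)(s^3 − 2s^2 − 88s + 320) + (−318s^2 − 636s + 25440)
  s^3 − 2s^2 − 88s + 320 = (−(1/318)s + 2/159)(−318s^2 − 636s + 25440) + (0)
Last nonzero remainder: −318s^2 − 636s + 25440. Dividing through by −318 gives the monic gcd s^2 + 2s − 80.

−80 + 2s + s^2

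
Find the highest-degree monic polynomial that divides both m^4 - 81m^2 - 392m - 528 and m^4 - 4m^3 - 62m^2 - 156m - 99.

Euclidean algorithm in ℚ[m]:
  m^4 - 81m^2 - 392m - 528 = (m^4 - 4m^3 - 62m^2 - 156m - 99) + (4m^3 - 19m^2 - 236m - 429)
  m^4 - 4m^3 - 62m^2 - 156m - 99 = ((1/4)m + 3/16)(4m^3 - 19m^2 - 236m - 429) + ((9/16)m^2 - (9/2)m - 297/16)
  4m^3 - 19m^2 - 236m - 429 = ((64/9)m + 208/9)((9/16)m^2 - (9/2)m - 297/16) + (0)
Last nonzero remainder: (9/16)m^2 - (9/2)m - 297/16. Dividing through by 9/16 gives the monic gcd m^2 - 8m - 33.

m^2 - 8m - 33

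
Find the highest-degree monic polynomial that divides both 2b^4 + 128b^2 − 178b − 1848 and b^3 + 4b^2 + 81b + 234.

b + 3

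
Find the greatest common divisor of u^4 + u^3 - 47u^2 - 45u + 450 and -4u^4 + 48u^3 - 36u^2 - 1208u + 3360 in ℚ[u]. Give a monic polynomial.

u^2 - u - 30

Euclidean algorithm in ℚ[u]:
  u^4 + u^3 - 47u^2 - 45u + 450 = (-1/4)(-4u^4 + 48u^3 - 36u^2 - 1208u + 3360) + (13u^3 - 56u^2 - 347u + 1290)
  -4u^4 + 48u^3 - 36u^2 - 1208u + 3360 = (-(4/13)u + 400/169)(13u^3 - 56u^2 - 347u + 1290) + (-(1728/169)u^2 + (1728/169)u + 51840/169)
  13u^3 - 56u^2 - 347u + 1290 = (-(2197/1728)u + 7267/1728)(-(1728/169)u^2 + (1728/169)u + 51840/169) + (0)
Last nonzero remainder: -(1728/169)u^2 + (1728/169)u + 51840/169. Dividing through by -1728/169 gives the monic gcd u^2 - u - 30.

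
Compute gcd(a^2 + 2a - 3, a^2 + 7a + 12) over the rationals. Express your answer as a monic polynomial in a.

Repeated division with remainder:
  a^2 + 2a - 3 = (a^2 + 7a + 12) + (-5a - 15)
  a^2 + 7a + 12 = (-(1/5)a - 4/5)(-5a - 15) + (0)
Last nonzero remainder: -5a - 15. Dividing through by -5 gives the monic gcd a + 3.

a + 3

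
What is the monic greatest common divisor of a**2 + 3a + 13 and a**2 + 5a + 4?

Repeated division with remainder:
  a**2 + 3a + 13 = (a**2 + 5a + 4) + (-2a + 9)
  a**2 + 5a + 4 = (-(1/2)a - 19/4)(-2a + 9) + (187/4)
  -2a + 9 = (-(8/187)a + 36/187)(187/4) + (0)
The last nonzero remainder is the constant 187/4, so the polynomials are coprime and gcd = 1.

1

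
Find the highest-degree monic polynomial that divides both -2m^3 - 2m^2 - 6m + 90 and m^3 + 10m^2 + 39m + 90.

m^2 + 4m + 15

Apply the Euclidean algorithm:
  -2m^3 - 2m^2 - 6m + 90 = (-2)(m^3 + 10m^2 + 39m + 90) + (18m^2 + 72m + 270)
  m^3 + 10m^2 + 39m + 90 = ((1/18)m + 1/3)(18m^2 + 72m + 270) + (0)
Last nonzero remainder: 18m^2 + 72m + 270. Dividing through by 18 gives the monic gcd m^2 + 4m + 15.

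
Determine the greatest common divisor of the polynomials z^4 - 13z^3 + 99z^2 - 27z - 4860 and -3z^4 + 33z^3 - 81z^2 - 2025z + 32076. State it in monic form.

Apply the Euclidean algorithm:
  z^4 - 13z^3 + 99z^2 - 27z - 4860 = (-1/3)(-3z^4 + 33z^3 - 81z^2 - 2025z + 32076) + (-2z^3 + 72z^2 - 702z + 5832)
  -3z^4 + 33z^3 - 81z^2 - 2025z + 32076 = ((3/2)z + 75/2)(-2z^3 + 72z^2 - 702z + 5832) + (-1728z^2 + 15552z - 186624)
  -2z^3 + 72z^2 - 702z + 5832 = ((1/864)z - 1/32)(-1728z^2 + 15552z - 186624) + (0)
Last nonzero remainder: -1728z^2 + 15552z - 186624. Dividing through by -1728 gives the monic gcd z^2 - 9z + 108.

z^2 - 9z + 108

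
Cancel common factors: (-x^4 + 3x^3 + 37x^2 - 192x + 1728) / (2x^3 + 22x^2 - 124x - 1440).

Repeated division with remainder:
  -x^4 + 3x^3 + 37x^2 - 192x + 1728 = (-(1/2)x + 7)(2x^3 + 22x^2 - 124x - 1440) + (-179x^2 - 44x + 11808)
  2x^3 + 22x^2 - 124x - 1440 = (-(2/179)x - 3850/32041)(-179x^2 - 44x + 11808) + ((84780/32041)x - 678240/32041)
  -179x^2 - 44x + 11808 = (-(5735339/84780)x - 1313681/2355)((84780/32041)x - 678240/32041) + (0)
Last nonzero remainder: (84780/32041)x - 678240/32041. Dividing through by 84780/32041 gives the monic gcd x - 8.
Cancel x - 8 from numerator and denominator to get the reduced form.

(-x^3 - 5x^2 - 3x - 216)/(2x^2 + 38x + 180)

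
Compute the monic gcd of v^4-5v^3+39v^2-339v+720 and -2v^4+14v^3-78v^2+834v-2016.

v^3+39v-144

Apply the Euclidean algorithm:
  v^4-5v^3+39v^2-339v+720 = (-1/2)(-2v^4+14v^3-78v^2+834v-2016) + (2v^3+78v-288)
  -2v^4+14v^3-78v^2+834v-2016 = (-v+7)(2v^3+78v-288) + (0)
Last nonzero remainder: 2v^3+78v-288. Dividing through by 2 gives the monic gcd v^3+39v-144.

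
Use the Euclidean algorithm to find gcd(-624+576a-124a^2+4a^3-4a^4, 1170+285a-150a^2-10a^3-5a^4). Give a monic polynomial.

39+3a+a^2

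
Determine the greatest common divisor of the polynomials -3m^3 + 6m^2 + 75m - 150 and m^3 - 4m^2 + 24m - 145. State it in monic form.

By polynomial division,
  -3m^3 + 6m^2 + 75m - 150 = (-3)(m^3 - 4m^2 + 24m - 145) + (-6m^2 + 147m - 585)
  m^3 - 4m^2 + 24m - 145 = (-(1/6)m - 41/12)(-6m^2 + 147m - 585) + ((1715/4)m - 8575/4)
  -6m^2 + 147m - 585 = (-(24/1715)m + 468/1715)((1715/4)m - 8575/4) + (0)
Last nonzero remainder: (1715/4)m - 8575/4. Dividing through by 1715/4 gives the monic gcd m - 5.

m - 5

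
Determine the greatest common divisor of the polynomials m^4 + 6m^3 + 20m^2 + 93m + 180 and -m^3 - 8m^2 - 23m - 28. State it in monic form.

Euclidean algorithm in ℚ[m]:
  m^4 + 6m^3 + 20m^2 + 93m + 180 = (-m + 2)(-m^3 - 8m^2 - 23m - 28) + (13m^2 + 111m + 236)
  -m^3 - 8m^2 - 23m - 28 = (-(1/13)m + 7/169)(13m^2 + 111m + 236) + (-(1596/169)m - 6384/169)
  13m^2 + 111m + 236 = (-(2197/1596)m - 9971/1596)(-(1596/169)m - 6384/169) + (0)
Last nonzero remainder: -(1596/169)m - 6384/169. Dividing through by -1596/169 gives the monic gcd m + 4.

m + 4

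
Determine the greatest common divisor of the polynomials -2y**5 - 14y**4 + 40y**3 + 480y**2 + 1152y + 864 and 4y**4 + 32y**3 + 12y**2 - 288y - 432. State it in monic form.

Repeated division with remainder:
  -2y**5 - 14y**4 + 40y**3 + 480y**2 + 1152y + 864 = (-(1/2)y + 1/2)(4y**4 + 32y**3 + 12y**2 - 288y - 432) + (30y**3 + 330y**2 + 1080y + 1080)
  4y**4 + 32y**3 + 12y**2 - 288y - 432 = ((2/15)y - 2/5)(30y**3 + 330y**2 + 1080y + 1080) + (0)
Last nonzero remainder: 30y**3 + 330y**2 + 1080y + 1080. Dividing through by 30 gives the monic gcd y**3 + 11y**2 + 36y + 36.

y**3 + 11y**2 + 36y + 36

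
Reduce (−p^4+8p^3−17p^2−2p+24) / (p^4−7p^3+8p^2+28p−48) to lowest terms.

Apply the Euclidean algorithm:
  −p^4+8p^3−17p^2−2p+24 = (−1)(p^4−7p^3+8p^2+28p−48) + (p^3−9p^2+26p−24)
  p^4−7p^3+8p^2+28p−48 = (p+2)(p^3−9p^2+26p−24) + (0)
The last nonzero remainder p^3−9p^2+26p−24 is already monic.
Cancel p^3−9p^2+26p−24 from numerator and denominator to get the reduced form.

(−p−1)/(p+2)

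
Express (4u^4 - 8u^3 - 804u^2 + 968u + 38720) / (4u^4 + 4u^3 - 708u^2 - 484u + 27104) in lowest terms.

(u - 10)/(u - 7)

Euclidean algorithm in ℚ[u]:
  4u^4 - 8u^3 - 804u^2 + 968u + 38720 = (4u^4 + 4u^3 - 708u^2 - 484u + 27104) + (-12u^3 - 96u^2 + 1452u + 11616)
  4u^4 + 4u^3 - 708u^2 - 484u + 27104 = (-(1/3)u + 7/3)(-12u^3 - 96u^2 + 1452u + 11616) + (0)
Last nonzero remainder: -12u^3 - 96u^2 + 1452u + 11616. Dividing through by -12 gives the monic gcd u^3 + 8u^2 - 121u - 968.
Cancel u^3 + 8u^2 - 121u - 968 from numerator and denominator to get the reduced form.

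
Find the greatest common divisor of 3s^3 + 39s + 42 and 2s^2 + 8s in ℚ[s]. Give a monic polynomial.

1

Euclidean algorithm in ℚ[s]:
  3s^3 + 39s + 42 = ((3/2)s - 6)(2s^2 + 8s) + (87s + 42)
  2s^2 + 8s = ((2/87)s + 68/841)(87s + 42) + (-2856/841)
  87s + 42 = (-(24389/952)s - 841/68)(-2856/841) + (0)
The last nonzero remainder is the constant -2856/841, so the polynomials are coprime and gcd = 1.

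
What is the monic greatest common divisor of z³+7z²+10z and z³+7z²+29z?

By polynomial division,
  z³+7z²+10z = (z³+7z²+29z) + (−19z)
  z³+7z²+29z = (−(1/19)z²−(7/19)z−29/19)(−19z) + (0)
Last nonzero remainder: −19z. Dividing through by −19 gives the monic gcd z.

z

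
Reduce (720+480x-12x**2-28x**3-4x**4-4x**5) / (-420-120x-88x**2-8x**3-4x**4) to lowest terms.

(-12-8x+x**2+x**3)/(7+2x+x**2)

Euclidean algorithm in ℚ[x]:
  -4x**5-4x**4-28x**3-12x**2+480x+720 = (x-1)(-4x**4-8x**3-88x**2-120x-420) + (52x**3+20x**2+780x+300)
  -4x**4-8x**3-88x**2-120x-420 = (-(1/13)x-21/169)(52x**3+20x**2+780x+300) + (-(4312/169)x**2-64680/169)
  52x**3+20x**2+780x+300 = (-(2197/1078)x-845/1078)(-(4312/169)x**2-64680/169) + (0)
Last nonzero remainder: -(4312/169)x**2-64680/169. Dividing through by -4312/169 gives the monic gcd x**2+15.
Cancel x**2+15 from numerator and denominator to get the reduced form.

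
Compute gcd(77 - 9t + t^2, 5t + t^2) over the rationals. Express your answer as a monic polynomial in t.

1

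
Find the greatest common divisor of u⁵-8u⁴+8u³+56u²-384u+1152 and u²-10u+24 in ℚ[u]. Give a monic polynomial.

u²-10u+24

Apply the Euclidean algorithm:
  u⁵-8u⁴+8u³+56u²-384u+1152 = (u³+2u²+4u+48)(u²-10u+24) + (0)
The last nonzero remainder u²-10u+24 is already monic.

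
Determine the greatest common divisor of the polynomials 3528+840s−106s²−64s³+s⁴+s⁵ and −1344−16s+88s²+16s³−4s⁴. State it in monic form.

−84−22s+s³

Repeated division with remainder:
  s⁵+s⁴−64s³−106s²+840s+3528 = (−(1/4)s−5/4)(−4s⁴+16s³+88s²−16s−1344) + (−22s³+484s+1848)
  −4s⁴+16s³+88s²−16s−1344 = ((2/11)s−8/11)(−22s³+484s+1848) + (0)
Last nonzero remainder: −22s³+484s+1848. Dividing through by −22 gives the monic gcd s³−22s−84.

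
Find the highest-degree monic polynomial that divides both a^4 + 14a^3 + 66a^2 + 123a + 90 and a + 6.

By polynomial division,
  a^4 + 14a^3 + 66a^2 + 123a + 90 = (a^3 + 8a^2 + 18a + 15)(a + 6) + (0)
The last nonzero remainder a + 6 is already monic.

a + 6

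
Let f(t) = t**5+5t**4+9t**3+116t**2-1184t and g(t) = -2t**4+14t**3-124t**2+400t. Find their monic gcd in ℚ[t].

t**2-4t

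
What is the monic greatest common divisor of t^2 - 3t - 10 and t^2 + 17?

1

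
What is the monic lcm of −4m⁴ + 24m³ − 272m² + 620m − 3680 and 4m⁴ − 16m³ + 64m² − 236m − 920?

By polynomial division,
  −4m⁴ + 24m³ − 272m² + 620m − 3680 = (−1)(4m⁴ − 16m³ + 64m² − 236m − 920) + (8m³ − 208m² + 384m − 4600)
  4m⁴ − 16m³ + 64m² − 236m − 920 = ((1/2)m + 11)(8m³ − 208m² + 384m − 4600) + (2160m² − 2160m + 49680)
  8m³ − 208m² + 384m − 4600 = ((1/270)m − 5/54)(2160m² − 2160m + 49680) + (0)
Last nonzero remainder: 2160m² − 2160m + 49680. Dividing through by 2160 gives the monic gcd m² − m + 23.
Then lcm(f, g) = f·g / gcd(f, g); expanding and making the result monic gives the answer.

m⁶ − 9m⁵ + 76m⁴ − 299m³ + 705m² − 1210m − 9200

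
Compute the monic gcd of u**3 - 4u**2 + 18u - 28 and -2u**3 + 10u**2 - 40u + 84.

Euclidean algorithm in ℚ[u]:
  u**3 - 4u**2 + 18u - 28 = (-1/2)(-2u**3 + 10u**2 - 40u + 84) + (u**2 - 2u + 14)
  -2u**3 + 10u**2 - 40u + 84 = (-2u + 6)(u**2 - 2u + 14) + (0)
The last nonzero remainder u**2 - 2u + 14 is already monic.

u**2 - 2u + 14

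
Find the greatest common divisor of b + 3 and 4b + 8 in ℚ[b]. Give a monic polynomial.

Apply the Euclidean algorithm:
  b + 3 = (1/4)(4b + 8) + (1)
  4b + 8 = (4b + 8)(1) + (0)
The last nonzero remainder is the constant 1, so the polynomials are coprime and gcd = 1.

1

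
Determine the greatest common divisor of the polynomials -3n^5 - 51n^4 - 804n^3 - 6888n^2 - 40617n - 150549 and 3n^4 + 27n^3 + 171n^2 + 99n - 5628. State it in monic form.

n^3 + 13n^2 + 109n + 469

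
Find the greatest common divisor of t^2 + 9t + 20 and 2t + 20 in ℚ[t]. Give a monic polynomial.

1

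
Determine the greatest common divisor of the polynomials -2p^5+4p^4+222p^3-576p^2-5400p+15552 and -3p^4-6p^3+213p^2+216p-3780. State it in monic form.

By polynomial division,
  -2p^5+4p^4+222p^3-576p^2-5400p+15552 = ((2/3)p-8/3)(-3p^4-6p^3+213p^2+216p-3780) + (64p^3-152p^2-2304p+5472)
  -3p^4-6p^3+213p^2+216p-3780 = (-(3/64)p-105/512)(64p^3-152p^2-2304p+5472) + ((4725/64)p^2-42525/16)
  64p^3-152p^2-2304p+5472 = ((4096/4725)p-9728/4725)((4725/64)p^2-42525/16) + (0)
Last nonzero remainder: (4725/64)p^2-42525/16. Dividing through by 4725/64 gives the monic gcd p^2-36.

p^2-36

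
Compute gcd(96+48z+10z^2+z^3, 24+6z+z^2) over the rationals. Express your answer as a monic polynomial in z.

By polynomial division,
  z^3+10z^2+48z+96 = (z+4)(z^2+6z+24) + (0)
The last nonzero remainder z^2+6z+24 is already monic.

24+6z+z^2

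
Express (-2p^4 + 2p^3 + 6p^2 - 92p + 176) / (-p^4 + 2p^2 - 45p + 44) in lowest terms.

(2p - 4)/(p - 1)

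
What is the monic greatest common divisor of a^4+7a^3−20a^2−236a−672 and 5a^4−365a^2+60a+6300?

Repeated division with remainder:
  a^4+7a^3−20a^2−236a−672 = (1/5)(5a^4−365a^2+60a+6300) + (7a^3+53a^2−248a−1932)
  5a^4−365a^2+60a+6300 = ((5/7)a−265/49)(7a^3+53a^2−248a−1932) + ((4840/49)a^2+(4840/49)a−29040/7)
  7a^3+53a^2−248a−1932 = ((343/4840)a+1127/2420)((4840/49)a^2+(4840/49)a−29040/7) + (0)
Last nonzero remainder: (4840/49)a^2+(4840/49)a−29040/7. Dividing through by 4840/49 gives the monic gcd a^2+a−42.

a^2+a−42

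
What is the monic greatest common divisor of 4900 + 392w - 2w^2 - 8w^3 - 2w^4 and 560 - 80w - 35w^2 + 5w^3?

Euclidean algorithm in ℚ[w]:
  -2w^4 - 8w^3 - 2w^2 + 392w + 4900 = (-(2/5)w - 22/5)(5w^3 - 35w^2 - 80w + 560) + (-188w^2 + 264w + 7364)
  5w^3 - 35w^2 - 80w + 560 = (-(5/188)w + 1315/8836)(-188w^2 + 264w + 7364) + ((169125/2209)w - 1183875/2209)
  -188w^2 + 264w + 7364 = (-(415292/169125)w - 2323868/169125)((169125/2209)w - 1183875/2209) + (0)
Last nonzero remainder: (169125/2209)w - 1183875/2209. Dividing through by 169125/2209 gives the monic gcd w - 7.

-7 + w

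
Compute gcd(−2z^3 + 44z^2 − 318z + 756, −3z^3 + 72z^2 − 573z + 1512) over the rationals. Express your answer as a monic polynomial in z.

Repeated division with remainder:
  −2z^3 + 44z^2 − 318z + 756 = (2/3)(−3z^3 + 72z^2 − 573z + 1512) + (−4z^2 + 64z − 252)
  −3z^3 + 72z^2 − 573z + 1512 = ((3/4)z − 6)(−4z^2 + 64z − 252) + (0)
Last nonzero remainder: −4z^2 + 64z − 252. Dividing through by −4 gives the monic gcd z^2 − 16z + 63.

z^2 − 16z + 63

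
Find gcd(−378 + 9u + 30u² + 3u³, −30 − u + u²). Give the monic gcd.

1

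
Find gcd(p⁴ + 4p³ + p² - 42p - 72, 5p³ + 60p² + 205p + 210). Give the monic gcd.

Apply the Euclidean algorithm:
  p⁴ + 4p³ + p² - 42p - 72 = ((1/5)p - 8/5)(5p³ + 60p² + 205p + 210) + (56p² + 244p + 264)
  5p³ + 60p² + 205p + 210 = ((5/56)p + 535/784)(56p² + 244p + 264) + ((2925/196)p + 2925/98)
  56p² + 244p + 264 = ((10976/2925)p + 8624/975)((2925/196)p + 2925/98) + (0)
Last nonzero remainder: (2925/196)p + 2925/98. Dividing through by 2925/196 gives the monic gcd p + 2.

p + 2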